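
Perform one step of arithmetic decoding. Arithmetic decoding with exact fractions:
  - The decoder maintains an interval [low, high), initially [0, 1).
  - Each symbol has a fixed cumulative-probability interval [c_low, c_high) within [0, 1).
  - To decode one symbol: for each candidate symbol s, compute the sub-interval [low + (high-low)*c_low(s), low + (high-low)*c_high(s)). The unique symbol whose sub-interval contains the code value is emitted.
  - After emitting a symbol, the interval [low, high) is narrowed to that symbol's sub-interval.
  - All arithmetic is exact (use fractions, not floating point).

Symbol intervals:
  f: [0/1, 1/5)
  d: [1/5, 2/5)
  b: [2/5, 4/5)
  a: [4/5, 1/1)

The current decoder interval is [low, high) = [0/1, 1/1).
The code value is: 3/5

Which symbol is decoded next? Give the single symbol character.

Interval width = high − low = 1/1 − 0/1 = 1/1
Scaled code = (code − low) / width = (3/5 − 0/1) / 1/1 = 3/5
  f: [0/1, 1/5) 
  d: [1/5, 2/5) 
  b: [2/5, 4/5) ← scaled code falls here ✓
  a: [4/5, 1/1) 

Answer: b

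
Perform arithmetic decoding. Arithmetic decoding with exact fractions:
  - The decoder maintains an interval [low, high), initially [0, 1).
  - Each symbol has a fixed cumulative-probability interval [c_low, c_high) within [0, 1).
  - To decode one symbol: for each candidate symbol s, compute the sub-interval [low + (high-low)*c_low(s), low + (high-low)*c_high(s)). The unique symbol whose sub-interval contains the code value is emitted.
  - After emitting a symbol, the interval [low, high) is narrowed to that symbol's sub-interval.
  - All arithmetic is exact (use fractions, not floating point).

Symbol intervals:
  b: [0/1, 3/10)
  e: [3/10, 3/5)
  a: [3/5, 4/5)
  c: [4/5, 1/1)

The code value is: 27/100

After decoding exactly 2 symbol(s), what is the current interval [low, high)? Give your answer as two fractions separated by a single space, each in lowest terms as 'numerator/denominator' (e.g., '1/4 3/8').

Step 1: interval [0/1, 1/1), width = 1/1 - 0/1 = 1/1
  'b': [0/1 + 1/1*0/1, 0/1 + 1/1*3/10) = [0/1, 3/10) <- contains code 27/100
  'e': [0/1 + 1/1*3/10, 0/1 + 1/1*3/5) = [3/10, 3/5)
  'a': [0/1 + 1/1*3/5, 0/1 + 1/1*4/5) = [3/5, 4/5)
  'c': [0/1 + 1/1*4/5, 0/1 + 1/1*1/1) = [4/5, 1/1)
  emit 'b', narrow to [0/1, 3/10)
Step 2: interval [0/1, 3/10), width = 3/10 - 0/1 = 3/10
  'b': [0/1 + 3/10*0/1, 0/1 + 3/10*3/10) = [0/1, 9/100)
  'e': [0/1 + 3/10*3/10, 0/1 + 3/10*3/5) = [9/100, 9/50)
  'a': [0/1 + 3/10*3/5, 0/1 + 3/10*4/5) = [9/50, 6/25)
  'c': [0/1 + 3/10*4/5, 0/1 + 3/10*1/1) = [6/25, 3/10) <- contains code 27/100
  emit 'c', narrow to [6/25, 3/10)

Answer: 6/25 3/10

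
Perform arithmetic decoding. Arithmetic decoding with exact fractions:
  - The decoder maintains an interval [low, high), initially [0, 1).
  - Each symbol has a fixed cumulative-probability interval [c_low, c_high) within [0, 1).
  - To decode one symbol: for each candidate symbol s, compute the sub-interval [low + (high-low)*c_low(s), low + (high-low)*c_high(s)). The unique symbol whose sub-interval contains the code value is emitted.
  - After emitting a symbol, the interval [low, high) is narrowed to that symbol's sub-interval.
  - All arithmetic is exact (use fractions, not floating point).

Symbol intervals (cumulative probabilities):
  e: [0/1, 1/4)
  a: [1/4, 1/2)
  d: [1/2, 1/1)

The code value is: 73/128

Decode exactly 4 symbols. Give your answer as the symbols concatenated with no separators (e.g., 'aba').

Answer: dede

Derivation:
Step 1: interval [0/1, 1/1), width = 1/1 - 0/1 = 1/1
  'e': [0/1 + 1/1*0/1, 0/1 + 1/1*1/4) = [0/1, 1/4)
  'a': [0/1 + 1/1*1/4, 0/1 + 1/1*1/2) = [1/4, 1/2)
  'd': [0/1 + 1/1*1/2, 0/1 + 1/1*1/1) = [1/2, 1/1) <- contains code 73/128
  emit 'd', narrow to [1/2, 1/1)
Step 2: interval [1/2, 1/1), width = 1/1 - 1/2 = 1/2
  'e': [1/2 + 1/2*0/1, 1/2 + 1/2*1/4) = [1/2, 5/8) <- contains code 73/128
  'a': [1/2 + 1/2*1/4, 1/2 + 1/2*1/2) = [5/8, 3/4)
  'd': [1/2 + 1/2*1/2, 1/2 + 1/2*1/1) = [3/4, 1/1)
  emit 'e', narrow to [1/2, 5/8)
Step 3: interval [1/2, 5/8), width = 5/8 - 1/2 = 1/8
  'e': [1/2 + 1/8*0/1, 1/2 + 1/8*1/4) = [1/2, 17/32)
  'a': [1/2 + 1/8*1/4, 1/2 + 1/8*1/2) = [17/32, 9/16)
  'd': [1/2 + 1/8*1/2, 1/2 + 1/8*1/1) = [9/16, 5/8) <- contains code 73/128
  emit 'd', narrow to [9/16, 5/8)
Step 4: interval [9/16, 5/8), width = 5/8 - 9/16 = 1/16
  'e': [9/16 + 1/16*0/1, 9/16 + 1/16*1/4) = [9/16, 37/64) <- contains code 73/128
  'a': [9/16 + 1/16*1/4, 9/16 + 1/16*1/2) = [37/64, 19/32)
  'd': [9/16 + 1/16*1/2, 9/16 + 1/16*1/1) = [19/32, 5/8)
  emit 'e', narrow to [9/16, 37/64)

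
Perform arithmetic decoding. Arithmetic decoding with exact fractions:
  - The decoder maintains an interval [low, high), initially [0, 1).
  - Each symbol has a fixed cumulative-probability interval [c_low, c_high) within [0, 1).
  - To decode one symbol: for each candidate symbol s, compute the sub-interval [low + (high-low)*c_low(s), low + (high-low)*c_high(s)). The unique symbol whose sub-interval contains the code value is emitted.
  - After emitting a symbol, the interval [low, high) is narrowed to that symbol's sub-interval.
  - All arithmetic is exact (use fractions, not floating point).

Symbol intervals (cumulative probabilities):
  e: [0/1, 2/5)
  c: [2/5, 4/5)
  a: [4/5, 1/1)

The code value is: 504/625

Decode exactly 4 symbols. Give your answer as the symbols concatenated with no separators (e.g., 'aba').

Step 1: interval [0/1, 1/1), width = 1/1 - 0/1 = 1/1
  'e': [0/1 + 1/1*0/1, 0/1 + 1/1*2/5) = [0/1, 2/5)
  'c': [0/1 + 1/1*2/5, 0/1 + 1/1*4/5) = [2/5, 4/5)
  'a': [0/1 + 1/1*4/5, 0/1 + 1/1*1/1) = [4/5, 1/1) <- contains code 504/625
  emit 'a', narrow to [4/5, 1/1)
Step 2: interval [4/5, 1/1), width = 1/1 - 4/5 = 1/5
  'e': [4/5 + 1/5*0/1, 4/5 + 1/5*2/5) = [4/5, 22/25) <- contains code 504/625
  'c': [4/5 + 1/5*2/5, 4/5 + 1/5*4/5) = [22/25, 24/25)
  'a': [4/5 + 1/5*4/5, 4/5 + 1/5*1/1) = [24/25, 1/1)
  emit 'e', narrow to [4/5, 22/25)
Step 3: interval [4/5, 22/25), width = 22/25 - 4/5 = 2/25
  'e': [4/5 + 2/25*0/1, 4/5 + 2/25*2/5) = [4/5, 104/125) <- contains code 504/625
  'c': [4/5 + 2/25*2/5, 4/5 + 2/25*4/5) = [104/125, 108/125)
  'a': [4/5 + 2/25*4/5, 4/5 + 2/25*1/1) = [108/125, 22/25)
  emit 'e', narrow to [4/5, 104/125)
Step 4: interval [4/5, 104/125), width = 104/125 - 4/5 = 4/125
  'e': [4/5 + 4/125*0/1, 4/5 + 4/125*2/5) = [4/5, 508/625) <- contains code 504/625
  'c': [4/5 + 4/125*2/5, 4/5 + 4/125*4/5) = [508/625, 516/625)
  'a': [4/5 + 4/125*4/5, 4/5 + 4/125*1/1) = [516/625, 104/125)
  emit 'e', narrow to [4/5, 508/625)

Answer: aeee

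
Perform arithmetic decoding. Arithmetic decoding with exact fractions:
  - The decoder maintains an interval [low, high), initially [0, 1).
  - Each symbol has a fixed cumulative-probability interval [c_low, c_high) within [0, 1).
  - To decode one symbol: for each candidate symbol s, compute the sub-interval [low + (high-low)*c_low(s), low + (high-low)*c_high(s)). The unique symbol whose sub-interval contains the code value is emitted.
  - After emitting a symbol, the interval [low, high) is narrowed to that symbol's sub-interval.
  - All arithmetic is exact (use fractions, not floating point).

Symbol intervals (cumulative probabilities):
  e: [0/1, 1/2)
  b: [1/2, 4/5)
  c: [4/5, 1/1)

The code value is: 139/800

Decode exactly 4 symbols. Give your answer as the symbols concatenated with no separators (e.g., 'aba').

Step 1: interval [0/1, 1/1), width = 1/1 - 0/1 = 1/1
  'e': [0/1 + 1/1*0/1, 0/1 + 1/1*1/2) = [0/1, 1/2) <- contains code 139/800
  'b': [0/1 + 1/1*1/2, 0/1 + 1/1*4/5) = [1/2, 4/5)
  'c': [0/1 + 1/1*4/5, 0/1 + 1/1*1/1) = [4/5, 1/1)
  emit 'e', narrow to [0/1, 1/2)
Step 2: interval [0/1, 1/2), width = 1/2 - 0/1 = 1/2
  'e': [0/1 + 1/2*0/1, 0/1 + 1/2*1/2) = [0/1, 1/4) <- contains code 139/800
  'b': [0/1 + 1/2*1/2, 0/1 + 1/2*4/5) = [1/4, 2/5)
  'c': [0/1 + 1/2*4/5, 0/1 + 1/2*1/1) = [2/5, 1/2)
  emit 'e', narrow to [0/1, 1/4)
Step 3: interval [0/1, 1/4), width = 1/4 - 0/1 = 1/4
  'e': [0/1 + 1/4*0/1, 0/1 + 1/4*1/2) = [0/1, 1/8)
  'b': [0/1 + 1/4*1/2, 0/1 + 1/4*4/5) = [1/8, 1/5) <- contains code 139/800
  'c': [0/1 + 1/4*4/5, 0/1 + 1/4*1/1) = [1/5, 1/4)
  emit 'b', narrow to [1/8, 1/5)
Step 4: interval [1/8, 1/5), width = 1/5 - 1/8 = 3/40
  'e': [1/8 + 3/40*0/1, 1/8 + 3/40*1/2) = [1/8, 13/80)
  'b': [1/8 + 3/40*1/2, 1/8 + 3/40*4/5) = [13/80, 37/200) <- contains code 139/800
  'c': [1/8 + 3/40*4/5, 1/8 + 3/40*1/1) = [37/200, 1/5)
  emit 'b', narrow to [13/80, 37/200)

Answer: eebb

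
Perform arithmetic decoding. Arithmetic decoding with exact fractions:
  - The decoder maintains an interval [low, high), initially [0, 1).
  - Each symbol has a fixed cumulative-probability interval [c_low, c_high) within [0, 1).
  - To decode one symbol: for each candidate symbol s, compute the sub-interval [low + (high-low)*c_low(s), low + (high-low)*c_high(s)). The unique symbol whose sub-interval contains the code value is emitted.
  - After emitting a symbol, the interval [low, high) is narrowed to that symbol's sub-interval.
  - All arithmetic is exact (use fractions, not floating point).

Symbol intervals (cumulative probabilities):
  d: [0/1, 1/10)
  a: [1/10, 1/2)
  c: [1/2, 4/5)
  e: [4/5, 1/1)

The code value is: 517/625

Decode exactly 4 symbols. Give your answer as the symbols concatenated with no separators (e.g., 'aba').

Step 1: interval [0/1, 1/1), width = 1/1 - 0/1 = 1/1
  'd': [0/1 + 1/1*0/1, 0/1 + 1/1*1/10) = [0/1, 1/10)
  'a': [0/1 + 1/1*1/10, 0/1 + 1/1*1/2) = [1/10, 1/2)
  'c': [0/1 + 1/1*1/2, 0/1 + 1/1*4/5) = [1/2, 4/5)
  'e': [0/1 + 1/1*4/5, 0/1 + 1/1*1/1) = [4/5, 1/1) <- contains code 517/625
  emit 'e', narrow to [4/5, 1/1)
Step 2: interval [4/5, 1/1), width = 1/1 - 4/5 = 1/5
  'd': [4/5 + 1/5*0/1, 4/5 + 1/5*1/10) = [4/5, 41/50)
  'a': [4/5 + 1/5*1/10, 4/5 + 1/5*1/2) = [41/50, 9/10) <- contains code 517/625
  'c': [4/5 + 1/5*1/2, 4/5 + 1/5*4/5) = [9/10, 24/25)
  'e': [4/5 + 1/5*4/5, 4/5 + 1/5*1/1) = [24/25, 1/1)
  emit 'a', narrow to [41/50, 9/10)
Step 3: interval [41/50, 9/10), width = 9/10 - 41/50 = 2/25
  'd': [41/50 + 2/25*0/1, 41/50 + 2/25*1/10) = [41/50, 207/250) <- contains code 517/625
  'a': [41/50 + 2/25*1/10, 41/50 + 2/25*1/2) = [207/250, 43/50)
  'c': [41/50 + 2/25*1/2, 41/50 + 2/25*4/5) = [43/50, 221/250)
  'e': [41/50 + 2/25*4/5, 41/50 + 2/25*1/1) = [221/250, 9/10)
  emit 'd', narrow to [41/50, 207/250)
Step 4: interval [41/50, 207/250), width = 207/250 - 41/50 = 1/125
  'd': [41/50 + 1/125*0/1, 41/50 + 1/125*1/10) = [41/50, 513/625)
  'a': [41/50 + 1/125*1/10, 41/50 + 1/125*1/2) = [513/625, 103/125)
  'c': [41/50 + 1/125*1/2, 41/50 + 1/125*4/5) = [103/125, 1033/1250)
  'e': [41/50 + 1/125*4/5, 41/50 + 1/125*1/1) = [1033/1250, 207/250) <- contains code 517/625
  emit 'e', narrow to [1033/1250, 207/250)

Answer: eade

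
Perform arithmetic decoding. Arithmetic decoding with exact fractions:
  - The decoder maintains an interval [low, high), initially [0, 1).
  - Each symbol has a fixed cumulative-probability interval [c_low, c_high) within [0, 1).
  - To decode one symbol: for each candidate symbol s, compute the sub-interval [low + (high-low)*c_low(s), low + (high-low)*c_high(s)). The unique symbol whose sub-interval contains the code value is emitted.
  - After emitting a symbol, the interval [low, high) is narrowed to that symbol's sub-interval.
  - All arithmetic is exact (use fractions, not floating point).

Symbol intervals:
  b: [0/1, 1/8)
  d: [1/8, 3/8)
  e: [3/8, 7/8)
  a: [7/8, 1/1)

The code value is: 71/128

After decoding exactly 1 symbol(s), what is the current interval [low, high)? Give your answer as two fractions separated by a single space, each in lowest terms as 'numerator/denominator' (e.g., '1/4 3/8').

Step 1: interval [0/1, 1/1), width = 1/1 - 0/1 = 1/1
  'b': [0/1 + 1/1*0/1, 0/1 + 1/1*1/8) = [0/1, 1/8)
  'd': [0/1 + 1/1*1/8, 0/1 + 1/1*3/8) = [1/8, 3/8)
  'e': [0/1 + 1/1*3/8, 0/1 + 1/1*7/8) = [3/8, 7/8) <- contains code 71/128
  'a': [0/1 + 1/1*7/8, 0/1 + 1/1*1/1) = [7/8, 1/1)
  emit 'e', narrow to [3/8, 7/8)

Answer: 3/8 7/8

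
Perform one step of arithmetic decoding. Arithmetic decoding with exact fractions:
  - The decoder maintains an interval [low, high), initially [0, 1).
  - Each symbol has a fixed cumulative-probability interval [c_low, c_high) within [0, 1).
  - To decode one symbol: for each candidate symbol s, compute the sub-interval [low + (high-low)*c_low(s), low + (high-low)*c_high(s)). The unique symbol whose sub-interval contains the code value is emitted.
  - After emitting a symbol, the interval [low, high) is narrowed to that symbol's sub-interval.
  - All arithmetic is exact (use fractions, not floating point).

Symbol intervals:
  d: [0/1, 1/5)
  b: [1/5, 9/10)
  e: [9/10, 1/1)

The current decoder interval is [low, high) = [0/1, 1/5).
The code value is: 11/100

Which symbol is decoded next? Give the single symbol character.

Interval width = high − low = 1/5 − 0/1 = 1/5
Scaled code = (code − low) / width = (11/100 − 0/1) / 1/5 = 11/20
  d: [0/1, 1/5) 
  b: [1/5, 9/10) ← scaled code falls here ✓
  e: [9/10, 1/1) 

Answer: b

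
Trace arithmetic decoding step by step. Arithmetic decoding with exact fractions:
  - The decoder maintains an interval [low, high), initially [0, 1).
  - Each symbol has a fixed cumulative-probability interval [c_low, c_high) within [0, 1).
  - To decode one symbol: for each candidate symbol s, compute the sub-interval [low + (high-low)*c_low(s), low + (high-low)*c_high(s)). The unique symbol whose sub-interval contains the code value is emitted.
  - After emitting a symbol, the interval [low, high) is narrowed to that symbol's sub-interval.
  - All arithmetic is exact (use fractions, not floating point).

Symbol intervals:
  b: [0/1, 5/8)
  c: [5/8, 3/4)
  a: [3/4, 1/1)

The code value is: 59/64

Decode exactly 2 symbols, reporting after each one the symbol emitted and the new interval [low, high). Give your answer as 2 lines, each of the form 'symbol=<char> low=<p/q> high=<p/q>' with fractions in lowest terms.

Step 1: interval [0/1, 1/1), width = 1/1 - 0/1 = 1/1
  'b': [0/1 + 1/1*0/1, 0/1 + 1/1*5/8) = [0/1, 5/8)
  'c': [0/1 + 1/1*5/8, 0/1 + 1/1*3/4) = [5/8, 3/4)
  'a': [0/1 + 1/1*3/4, 0/1 + 1/1*1/1) = [3/4, 1/1) <- contains code 59/64
  emit 'a', narrow to [3/4, 1/1)
Step 2: interval [3/4, 1/1), width = 1/1 - 3/4 = 1/4
  'b': [3/4 + 1/4*0/1, 3/4 + 1/4*5/8) = [3/4, 29/32)
  'c': [3/4 + 1/4*5/8, 3/4 + 1/4*3/4) = [29/32, 15/16) <- contains code 59/64
  'a': [3/4 + 1/4*3/4, 3/4 + 1/4*1/1) = [15/16, 1/1)
  emit 'c', narrow to [29/32, 15/16)

Answer: symbol=a low=3/4 high=1/1
symbol=c low=29/32 high=15/16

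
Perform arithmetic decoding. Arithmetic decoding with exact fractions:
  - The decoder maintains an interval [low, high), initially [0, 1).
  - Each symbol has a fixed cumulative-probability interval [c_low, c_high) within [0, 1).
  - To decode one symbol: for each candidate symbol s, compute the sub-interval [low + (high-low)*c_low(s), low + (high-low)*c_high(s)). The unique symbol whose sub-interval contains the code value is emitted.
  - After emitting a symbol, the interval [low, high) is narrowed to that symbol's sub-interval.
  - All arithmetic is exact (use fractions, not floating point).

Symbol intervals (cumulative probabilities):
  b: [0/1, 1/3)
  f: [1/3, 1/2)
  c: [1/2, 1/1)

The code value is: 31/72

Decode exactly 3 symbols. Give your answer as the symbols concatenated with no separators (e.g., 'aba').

Answer: fcb

Derivation:
Step 1: interval [0/1, 1/1), width = 1/1 - 0/1 = 1/1
  'b': [0/1 + 1/1*0/1, 0/1 + 1/1*1/3) = [0/1, 1/3)
  'f': [0/1 + 1/1*1/3, 0/1 + 1/1*1/2) = [1/3, 1/2) <- contains code 31/72
  'c': [0/1 + 1/1*1/2, 0/1 + 1/1*1/1) = [1/2, 1/1)
  emit 'f', narrow to [1/3, 1/2)
Step 2: interval [1/3, 1/2), width = 1/2 - 1/3 = 1/6
  'b': [1/3 + 1/6*0/1, 1/3 + 1/6*1/3) = [1/3, 7/18)
  'f': [1/3 + 1/6*1/3, 1/3 + 1/6*1/2) = [7/18, 5/12)
  'c': [1/3 + 1/6*1/2, 1/3 + 1/6*1/1) = [5/12, 1/2) <- contains code 31/72
  emit 'c', narrow to [5/12, 1/2)
Step 3: interval [5/12, 1/2), width = 1/2 - 5/12 = 1/12
  'b': [5/12 + 1/12*0/1, 5/12 + 1/12*1/3) = [5/12, 4/9) <- contains code 31/72
  'f': [5/12 + 1/12*1/3, 5/12 + 1/12*1/2) = [4/9, 11/24)
  'c': [5/12 + 1/12*1/2, 5/12 + 1/12*1/1) = [11/24, 1/2)
  emit 'b', narrow to [5/12, 4/9)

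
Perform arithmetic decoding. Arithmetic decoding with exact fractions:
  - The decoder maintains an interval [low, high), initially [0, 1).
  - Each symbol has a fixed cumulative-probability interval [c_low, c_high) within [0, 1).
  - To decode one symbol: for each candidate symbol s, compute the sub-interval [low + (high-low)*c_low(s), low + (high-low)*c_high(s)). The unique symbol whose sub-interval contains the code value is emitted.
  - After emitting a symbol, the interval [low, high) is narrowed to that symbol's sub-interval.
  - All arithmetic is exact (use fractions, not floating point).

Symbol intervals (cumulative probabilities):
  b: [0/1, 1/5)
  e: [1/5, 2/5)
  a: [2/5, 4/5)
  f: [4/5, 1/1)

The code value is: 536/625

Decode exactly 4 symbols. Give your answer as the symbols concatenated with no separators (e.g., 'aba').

Answer: feab

Derivation:
Step 1: interval [0/1, 1/1), width = 1/1 - 0/1 = 1/1
  'b': [0/1 + 1/1*0/1, 0/1 + 1/1*1/5) = [0/1, 1/5)
  'e': [0/1 + 1/1*1/5, 0/1 + 1/1*2/5) = [1/5, 2/5)
  'a': [0/1 + 1/1*2/5, 0/1 + 1/1*4/5) = [2/5, 4/5)
  'f': [0/1 + 1/1*4/5, 0/1 + 1/1*1/1) = [4/5, 1/1) <- contains code 536/625
  emit 'f', narrow to [4/5, 1/1)
Step 2: interval [4/5, 1/1), width = 1/1 - 4/5 = 1/5
  'b': [4/5 + 1/5*0/1, 4/5 + 1/5*1/5) = [4/5, 21/25)
  'e': [4/5 + 1/5*1/5, 4/5 + 1/5*2/5) = [21/25, 22/25) <- contains code 536/625
  'a': [4/5 + 1/5*2/5, 4/5 + 1/5*4/5) = [22/25, 24/25)
  'f': [4/5 + 1/5*4/5, 4/5 + 1/5*1/1) = [24/25, 1/1)
  emit 'e', narrow to [21/25, 22/25)
Step 3: interval [21/25, 22/25), width = 22/25 - 21/25 = 1/25
  'b': [21/25 + 1/25*0/1, 21/25 + 1/25*1/5) = [21/25, 106/125)
  'e': [21/25 + 1/25*1/5, 21/25 + 1/25*2/5) = [106/125, 107/125)
  'a': [21/25 + 1/25*2/5, 21/25 + 1/25*4/5) = [107/125, 109/125) <- contains code 536/625
  'f': [21/25 + 1/25*4/5, 21/25 + 1/25*1/1) = [109/125, 22/25)
  emit 'a', narrow to [107/125, 109/125)
Step 4: interval [107/125, 109/125), width = 109/125 - 107/125 = 2/125
  'b': [107/125 + 2/125*0/1, 107/125 + 2/125*1/5) = [107/125, 537/625) <- contains code 536/625
  'e': [107/125 + 2/125*1/5, 107/125 + 2/125*2/5) = [537/625, 539/625)
  'a': [107/125 + 2/125*2/5, 107/125 + 2/125*4/5) = [539/625, 543/625)
  'f': [107/125 + 2/125*4/5, 107/125 + 2/125*1/1) = [543/625, 109/125)
  emit 'b', narrow to [107/125, 537/625)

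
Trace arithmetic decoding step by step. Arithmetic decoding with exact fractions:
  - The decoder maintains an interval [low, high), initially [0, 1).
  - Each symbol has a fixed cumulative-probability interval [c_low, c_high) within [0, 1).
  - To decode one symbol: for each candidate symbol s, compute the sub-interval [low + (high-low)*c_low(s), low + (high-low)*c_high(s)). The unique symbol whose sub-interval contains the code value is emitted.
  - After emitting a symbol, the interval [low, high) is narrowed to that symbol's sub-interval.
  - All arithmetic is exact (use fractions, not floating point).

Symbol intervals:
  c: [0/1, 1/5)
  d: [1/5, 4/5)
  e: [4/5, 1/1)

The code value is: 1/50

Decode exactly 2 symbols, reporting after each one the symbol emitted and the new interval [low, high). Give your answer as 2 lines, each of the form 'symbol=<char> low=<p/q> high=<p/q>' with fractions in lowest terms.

Step 1: interval [0/1, 1/1), width = 1/1 - 0/1 = 1/1
  'c': [0/1 + 1/1*0/1, 0/1 + 1/1*1/5) = [0/1, 1/5) <- contains code 1/50
  'd': [0/1 + 1/1*1/5, 0/1 + 1/1*4/5) = [1/5, 4/5)
  'e': [0/1 + 1/1*4/5, 0/1 + 1/1*1/1) = [4/5, 1/1)
  emit 'c', narrow to [0/1, 1/5)
Step 2: interval [0/1, 1/5), width = 1/5 - 0/1 = 1/5
  'c': [0/1 + 1/5*0/1, 0/1 + 1/5*1/5) = [0/1, 1/25) <- contains code 1/50
  'd': [0/1 + 1/5*1/5, 0/1 + 1/5*4/5) = [1/25, 4/25)
  'e': [0/1 + 1/5*4/5, 0/1 + 1/5*1/1) = [4/25, 1/5)
  emit 'c', narrow to [0/1, 1/25)

Answer: symbol=c low=0/1 high=1/5
symbol=c low=0/1 high=1/25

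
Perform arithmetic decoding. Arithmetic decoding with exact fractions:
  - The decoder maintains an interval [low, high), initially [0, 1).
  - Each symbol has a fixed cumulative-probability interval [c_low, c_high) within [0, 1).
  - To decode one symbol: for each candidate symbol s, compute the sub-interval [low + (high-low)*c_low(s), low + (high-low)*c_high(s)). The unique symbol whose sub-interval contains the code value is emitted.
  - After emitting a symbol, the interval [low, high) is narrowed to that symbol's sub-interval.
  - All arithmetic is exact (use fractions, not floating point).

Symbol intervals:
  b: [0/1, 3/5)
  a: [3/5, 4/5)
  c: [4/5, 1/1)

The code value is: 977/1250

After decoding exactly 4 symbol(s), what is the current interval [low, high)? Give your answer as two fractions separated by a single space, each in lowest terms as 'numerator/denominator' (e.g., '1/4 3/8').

Answer: 487/625 98/125

Derivation:
Step 1: interval [0/1, 1/1), width = 1/1 - 0/1 = 1/1
  'b': [0/1 + 1/1*0/1, 0/1 + 1/1*3/5) = [0/1, 3/5)
  'a': [0/1 + 1/1*3/5, 0/1 + 1/1*4/5) = [3/5, 4/5) <- contains code 977/1250
  'c': [0/1 + 1/1*4/5, 0/1 + 1/1*1/1) = [4/5, 1/1)
  emit 'a', narrow to [3/5, 4/5)
Step 2: interval [3/5, 4/5), width = 4/5 - 3/5 = 1/5
  'b': [3/5 + 1/5*0/1, 3/5 + 1/5*3/5) = [3/5, 18/25)
  'a': [3/5 + 1/5*3/5, 3/5 + 1/5*4/5) = [18/25, 19/25)
  'c': [3/5 + 1/5*4/5, 3/5 + 1/5*1/1) = [19/25, 4/5) <- contains code 977/1250
  emit 'c', narrow to [19/25, 4/5)
Step 3: interval [19/25, 4/5), width = 4/5 - 19/25 = 1/25
  'b': [19/25 + 1/25*0/1, 19/25 + 1/25*3/5) = [19/25, 98/125) <- contains code 977/1250
  'a': [19/25 + 1/25*3/5, 19/25 + 1/25*4/5) = [98/125, 99/125)
  'c': [19/25 + 1/25*4/5, 19/25 + 1/25*1/1) = [99/125, 4/5)
  emit 'b', narrow to [19/25, 98/125)
Step 4: interval [19/25, 98/125), width = 98/125 - 19/25 = 3/125
  'b': [19/25 + 3/125*0/1, 19/25 + 3/125*3/5) = [19/25, 484/625)
  'a': [19/25 + 3/125*3/5, 19/25 + 3/125*4/5) = [484/625, 487/625)
  'c': [19/25 + 3/125*4/5, 19/25 + 3/125*1/1) = [487/625, 98/125) <- contains code 977/1250
  emit 'c', narrow to [487/625, 98/125)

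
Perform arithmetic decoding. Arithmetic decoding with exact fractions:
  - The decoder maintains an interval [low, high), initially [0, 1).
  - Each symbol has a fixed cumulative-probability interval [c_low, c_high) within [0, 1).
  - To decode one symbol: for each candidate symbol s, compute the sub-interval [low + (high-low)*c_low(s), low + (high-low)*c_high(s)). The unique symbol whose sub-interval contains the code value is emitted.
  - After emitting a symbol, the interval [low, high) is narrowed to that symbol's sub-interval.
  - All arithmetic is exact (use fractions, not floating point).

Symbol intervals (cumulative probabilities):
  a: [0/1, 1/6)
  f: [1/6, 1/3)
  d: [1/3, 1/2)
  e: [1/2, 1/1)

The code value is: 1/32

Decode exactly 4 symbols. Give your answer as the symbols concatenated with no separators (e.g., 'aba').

Step 1: interval [0/1, 1/1), width = 1/1 - 0/1 = 1/1
  'a': [0/1 + 1/1*0/1, 0/1 + 1/1*1/6) = [0/1, 1/6) <- contains code 1/32
  'f': [0/1 + 1/1*1/6, 0/1 + 1/1*1/3) = [1/6, 1/3)
  'd': [0/1 + 1/1*1/3, 0/1 + 1/1*1/2) = [1/3, 1/2)
  'e': [0/1 + 1/1*1/2, 0/1 + 1/1*1/1) = [1/2, 1/1)
  emit 'a', narrow to [0/1, 1/6)
Step 2: interval [0/1, 1/6), width = 1/6 - 0/1 = 1/6
  'a': [0/1 + 1/6*0/1, 0/1 + 1/6*1/6) = [0/1, 1/36)
  'f': [0/1 + 1/6*1/6, 0/1 + 1/6*1/3) = [1/36, 1/18) <- contains code 1/32
  'd': [0/1 + 1/6*1/3, 0/1 + 1/6*1/2) = [1/18, 1/12)
  'e': [0/1 + 1/6*1/2, 0/1 + 1/6*1/1) = [1/12, 1/6)
  emit 'f', narrow to [1/36, 1/18)
Step 3: interval [1/36, 1/18), width = 1/18 - 1/36 = 1/36
  'a': [1/36 + 1/36*0/1, 1/36 + 1/36*1/6) = [1/36, 7/216) <- contains code 1/32
  'f': [1/36 + 1/36*1/6, 1/36 + 1/36*1/3) = [7/216, 1/27)
  'd': [1/36 + 1/36*1/3, 1/36 + 1/36*1/2) = [1/27, 1/24)
  'e': [1/36 + 1/36*1/2, 1/36 + 1/36*1/1) = [1/24, 1/18)
  emit 'a', narrow to [1/36, 7/216)
Step 4: interval [1/36, 7/216), width = 7/216 - 1/36 = 1/216
  'a': [1/36 + 1/216*0/1, 1/36 + 1/216*1/6) = [1/36, 37/1296)
  'f': [1/36 + 1/216*1/6, 1/36 + 1/216*1/3) = [37/1296, 19/648)
  'd': [1/36 + 1/216*1/3, 1/36 + 1/216*1/2) = [19/648, 13/432)
  'e': [1/36 + 1/216*1/2, 1/36 + 1/216*1/1) = [13/432, 7/216) <- contains code 1/32
  emit 'e', narrow to [13/432, 7/216)

Answer: afae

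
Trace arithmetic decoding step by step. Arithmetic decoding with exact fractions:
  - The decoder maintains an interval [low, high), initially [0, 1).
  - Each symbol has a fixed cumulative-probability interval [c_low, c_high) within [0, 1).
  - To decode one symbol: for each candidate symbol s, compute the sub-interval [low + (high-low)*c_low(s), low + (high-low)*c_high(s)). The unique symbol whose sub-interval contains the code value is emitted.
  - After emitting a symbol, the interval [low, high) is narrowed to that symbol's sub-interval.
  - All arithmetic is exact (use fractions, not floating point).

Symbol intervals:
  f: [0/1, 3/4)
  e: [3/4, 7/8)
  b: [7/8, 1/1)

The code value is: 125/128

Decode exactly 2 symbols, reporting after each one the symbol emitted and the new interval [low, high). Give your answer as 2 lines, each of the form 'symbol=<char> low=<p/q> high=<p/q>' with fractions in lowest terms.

Step 1: interval [0/1, 1/1), width = 1/1 - 0/1 = 1/1
  'f': [0/1 + 1/1*0/1, 0/1 + 1/1*3/4) = [0/1, 3/4)
  'e': [0/1 + 1/1*3/4, 0/1 + 1/1*7/8) = [3/4, 7/8)
  'b': [0/1 + 1/1*7/8, 0/1 + 1/1*1/1) = [7/8, 1/1) <- contains code 125/128
  emit 'b', narrow to [7/8, 1/1)
Step 2: interval [7/8, 1/1), width = 1/1 - 7/8 = 1/8
  'f': [7/8 + 1/8*0/1, 7/8 + 1/8*3/4) = [7/8, 31/32)
  'e': [7/8 + 1/8*3/4, 7/8 + 1/8*7/8) = [31/32, 63/64) <- contains code 125/128
  'b': [7/8 + 1/8*7/8, 7/8 + 1/8*1/1) = [63/64, 1/1)
  emit 'e', narrow to [31/32, 63/64)

Answer: symbol=b low=7/8 high=1/1
symbol=e low=31/32 high=63/64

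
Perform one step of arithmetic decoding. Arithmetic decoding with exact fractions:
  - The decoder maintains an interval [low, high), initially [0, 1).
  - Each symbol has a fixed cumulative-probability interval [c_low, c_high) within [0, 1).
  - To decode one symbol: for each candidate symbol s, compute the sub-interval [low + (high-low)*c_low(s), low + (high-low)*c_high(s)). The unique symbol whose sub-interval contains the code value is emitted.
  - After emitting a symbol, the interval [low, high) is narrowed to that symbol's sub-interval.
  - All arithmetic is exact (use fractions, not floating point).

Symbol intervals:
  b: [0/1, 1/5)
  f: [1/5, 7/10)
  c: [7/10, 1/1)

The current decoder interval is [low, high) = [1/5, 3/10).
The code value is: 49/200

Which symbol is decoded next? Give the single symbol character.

Answer: f

Derivation:
Interval width = high − low = 3/10 − 1/5 = 1/10
Scaled code = (code − low) / width = (49/200 − 1/5) / 1/10 = 9/20
  b: [0/1, 1/5) 
  f: [1/5, 7/10) ← scaled code falls here ✓
  c: [7/10, 1/1) 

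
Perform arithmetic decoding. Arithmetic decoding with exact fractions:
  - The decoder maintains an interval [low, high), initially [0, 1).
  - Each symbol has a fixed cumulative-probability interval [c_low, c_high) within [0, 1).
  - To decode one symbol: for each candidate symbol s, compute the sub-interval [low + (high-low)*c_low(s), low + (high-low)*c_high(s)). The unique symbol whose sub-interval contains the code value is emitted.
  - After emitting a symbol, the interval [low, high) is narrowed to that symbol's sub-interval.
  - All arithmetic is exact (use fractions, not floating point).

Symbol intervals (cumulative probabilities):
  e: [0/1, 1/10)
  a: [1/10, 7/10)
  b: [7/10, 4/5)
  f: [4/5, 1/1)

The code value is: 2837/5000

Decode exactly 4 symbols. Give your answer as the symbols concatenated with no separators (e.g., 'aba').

Answer: abbf

Derivation:
Step 1: interval [0/1, 1/1), width = 1/1 - 0/1 = 1/1
  'e': [0/1 + 1/1*0/1, 0/1 + 1/1*1/10) = [0/1, 1/10)
  'a': [0/1 + 1/1*1/10, 0/1 + 1/1*7/10) = [1/10, 7/10) <- contains code 2837/5000
  'b': [0/1 + 1/1*7/10, 0/1 + 1/1*4/5) = [7/10, 4/5)
  'f': [0/1 + 1/1*4/5, 0/1 + 1/1*1/1) = [4/5, 1/1)
  emit 'a', narrow to [1/10, 7/10)
Step 2: interval [1/10, 7/10), width = 7/10 - 1/10 = 3/5
  'e': [1/10 + 3/5*0/1, 1/10 + 3/5*1/10) = [1/10, 4/25)
  'a': [1/10 + 3/5*1/10, 1/10 + 3/5*7/10) = [4/25, 13/25)
  'b': [1/10 + 3/5*7/10, 1/10 + 3/5*4/5) = [13/25, 29/50) <- contains code 2837/5000
  'f': [1/10 + 3/5*4/5, 1/10 + 3/5*1/1) = [29/50, 7/10)
  emit 'b', narrow to [13/25, 29/50)
Step 3: interval [13/25, 29/50), width = 29/50 - 13/25 = 3/50
  'e': [13/25 + 3/50*0/1, 13/25 + 3/50*1/10) = [13/25, 263/500)
  'a': [13/25 + 3/50*1/10, 13/25 + 3/50*7/10) = [263/500, 281/500)
  'b': [13/25 + 3/50*7/10, 13/25 + 3/50*4/5) = [281/500, 71/125) <- contains code 2837/5000
  'f': [13/25 + 3/50*4/5, 13/25 + 3/50*1/1) = [71/125, 29/50)
  emit 'b', narrow to [281/500, 71/125)
Step 4: interval [281/500, 71/125), width = 71/125 - 281/500 = 3/500
  'e': [281/500 + 3/500*0/1, 281/500 + 3/500*1/10) = [281/500, 2813/5000)
  'a': [281/500 + 3/500*1/10, 281/500 + 3/500*7/10) = [2813/5000, 2831/5000)
  'b': [281/500 + 3/500*7/10, 281/500 + 3/500*4/5) = [2831/5000, 1417/2500)
  'f': [281/500 + 3/500*4/5, 281/500 + 3/500*1/1) = [1417/2500, 71/125) <- contains code 2837/5000
  emit 'f', narrow to [1417/2500, 71/125)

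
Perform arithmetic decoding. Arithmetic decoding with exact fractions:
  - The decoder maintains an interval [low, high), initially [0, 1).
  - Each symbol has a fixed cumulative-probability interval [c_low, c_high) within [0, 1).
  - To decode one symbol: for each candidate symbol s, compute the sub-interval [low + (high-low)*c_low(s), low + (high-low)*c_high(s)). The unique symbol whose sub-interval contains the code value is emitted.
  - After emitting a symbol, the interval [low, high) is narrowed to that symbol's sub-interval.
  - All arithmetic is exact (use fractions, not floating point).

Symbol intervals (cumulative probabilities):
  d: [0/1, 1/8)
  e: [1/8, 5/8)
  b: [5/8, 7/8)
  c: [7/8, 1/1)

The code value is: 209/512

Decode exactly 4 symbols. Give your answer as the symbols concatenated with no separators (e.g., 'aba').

Step 1: interval [0/1, 1/1), width = 1/1 - 0/1 = 1/1
  'd': [0/1 + 1/1*0/1, 0/1 + 1/1*1/8) = [0/1, 1/8)
  'e': [0/1 + 1/1*1/8, 0/1 + 1/1*5/8) = [1/8, 5/8) <- contains code 209/512
  'b': [0/1 + 1/1*5/8, 0/1 + 1/1*7/8) = [5/8, 7/8)
  'c': [0/1 + 1/1*7/8, 0/1 + 1/1*1/1) = [7/8, 1/1)
  emit 'e', narrow to [1/8, 5/8)
Step 2: interval [1/8, 5/8), width = 5/8 - 1/8 = 1/2
  'd': [1/8 + 1/2*0/1, 1/8 + 1/2*1/8) = [1/8, 3/16)
  'e': [1/8 + 1/2*1/8, 1/8 + 1/2*5/8) = [3/16, 7/16) <- contains code 209/512
  'b': [1/8 + 1/2*5/8, 1/8 + 1/2*7/8) = [7/16, 9/16)
  'c': [1/8 + 1/2*7/8, 1/8 + 1/2*1/1) = [9/16, 5/8)
  emit 'e', narrow to [3/16, 7/16)
Step 3: interval [3/16, 7/16), width = 7/16 - 3/16 = 1/4
  'd': [3/16 + 1/4*0/1, 3/16 + 1/4*1/8) = [3/16, 7/32)
  'e': [3/16 + 1/4*1/8, 3/16 + 1/4*5/8) = [7/32, 11/32)
  'b': [3/16 + 1/4*5/8, 3/16 + 1/4*7/8) = [11/32, 13/32)
  'c': [3/16 + 1/4*7/8, 3/16 + 1/4*1/1) = [13/32, 7/16) <- contains code 209/512
  emit 'c', narrow to [13/32, 7/16)
Step 4: interval [13/32, 7/16), width = 7/16 - 13/32 = 1/32
  'd': [13/32 + 1/32*0/1, 13/32 + 1/32*1/8) = [13/32, 105/256) <- contains code 209/512
  'e': [13/32 + 1/32*1/8, 13/32 + 1/32*5/8) = [105/256, 109/256)
  'b': [13/32 + 1/32*5/8, 13/32 + 1/32*7/8) = [109/256, 111/256)
  'c': [13/32 + 1/32*7/8, 13/32 + 1/32*1/1) = [111/256, 7/16)
  emit 'd', narrow to [13/32, 105/256)

Answer: eecd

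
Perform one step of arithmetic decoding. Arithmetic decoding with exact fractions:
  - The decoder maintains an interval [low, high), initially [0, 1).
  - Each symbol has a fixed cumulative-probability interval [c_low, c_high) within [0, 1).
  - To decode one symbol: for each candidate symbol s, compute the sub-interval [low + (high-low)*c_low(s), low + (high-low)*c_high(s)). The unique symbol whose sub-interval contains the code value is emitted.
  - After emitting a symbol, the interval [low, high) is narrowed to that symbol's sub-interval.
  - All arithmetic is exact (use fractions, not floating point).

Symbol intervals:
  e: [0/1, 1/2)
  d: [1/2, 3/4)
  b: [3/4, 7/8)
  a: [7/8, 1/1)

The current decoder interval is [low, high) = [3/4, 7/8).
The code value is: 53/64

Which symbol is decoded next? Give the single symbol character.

Answer: d

Derivation:
Interval width = high − low = 7/8 − 3/4 = 1/8
Scaled code = (code − low) / width = (53/64 − 3/4) / 1/8 = 5/8
  e: [0/1, 1/2) 
  d: [1/2, 3/4) ← scaled code falls here ✓
  b: [3/4, 7/8) 
  a: [7/8, 1/1) 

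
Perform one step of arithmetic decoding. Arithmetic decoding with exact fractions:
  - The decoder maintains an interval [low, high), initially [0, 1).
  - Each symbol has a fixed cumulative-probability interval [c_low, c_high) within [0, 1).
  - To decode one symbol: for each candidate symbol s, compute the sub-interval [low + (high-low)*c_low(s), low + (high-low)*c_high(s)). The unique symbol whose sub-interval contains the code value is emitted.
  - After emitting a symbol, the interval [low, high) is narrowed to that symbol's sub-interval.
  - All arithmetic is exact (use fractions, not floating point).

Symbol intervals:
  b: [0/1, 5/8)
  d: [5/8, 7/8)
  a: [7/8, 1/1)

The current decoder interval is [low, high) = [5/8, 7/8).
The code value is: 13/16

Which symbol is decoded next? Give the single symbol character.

Answer: d

Derivation:
Interval width = high − low = 7/8 − 5/8 = 1/4
Scaled code = (code − low) / width = (13/16 − 5/8) / 1/4 = 3/4
  b: [0/1, 5/8) 
  d: [5/8, 7/8) ← scaled code falls here ✓
  a: [7/8, 1/1) 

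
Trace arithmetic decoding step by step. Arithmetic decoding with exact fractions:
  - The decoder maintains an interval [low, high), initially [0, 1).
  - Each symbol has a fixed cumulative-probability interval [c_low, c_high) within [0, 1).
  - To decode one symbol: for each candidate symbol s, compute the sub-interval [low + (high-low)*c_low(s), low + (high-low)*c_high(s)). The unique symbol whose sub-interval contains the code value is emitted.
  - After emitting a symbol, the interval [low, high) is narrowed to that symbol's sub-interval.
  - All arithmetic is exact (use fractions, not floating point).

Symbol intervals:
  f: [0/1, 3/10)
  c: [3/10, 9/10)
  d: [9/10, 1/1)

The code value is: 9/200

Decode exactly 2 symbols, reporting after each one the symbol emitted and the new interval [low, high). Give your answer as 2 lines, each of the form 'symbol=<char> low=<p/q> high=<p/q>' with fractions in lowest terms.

Answer: symbol=f low=0/1 high=3/10
symbol=f low=0/1 high=9/100

Derivation:
Step 1: interval [0/1, 1/1), width = 1/1 - 0/1 = 1/1
  'f': [0/1 + 1/1*0/1, 0/1 + 1/1*3/10) = [0/1, 3/10) <- contains code 9/200
  'c': [0/1 + 1/1*3/10, 0/1 + 1/1*9/10) = [3/10, 9/10)
  'd': [0/1 + 1/1*9/10, 0/1 + 1/1*1/1) = [9/10, 1/1)
  emit 'f', narrow to [0/1, 3/10)
Step 2: interval [0/1, 3/10), width = 3/10 - 0/1 = 3/10
  'f': [0/1 + 3/10*0/1, 0/1 + 3/10*3/10) = [0/1, 9/100) <- contains code 9/200
  'c': [0/1 + 3/10*3/10, 0/1 + 3/10*9/10) = [9/100, 27/100)
  'd': [0/1 + 3/10*9/10, 0/1 + 3/10*1/1) = [27/100, 3/10)
  emit 'f', narrow to [0/1, 9/100)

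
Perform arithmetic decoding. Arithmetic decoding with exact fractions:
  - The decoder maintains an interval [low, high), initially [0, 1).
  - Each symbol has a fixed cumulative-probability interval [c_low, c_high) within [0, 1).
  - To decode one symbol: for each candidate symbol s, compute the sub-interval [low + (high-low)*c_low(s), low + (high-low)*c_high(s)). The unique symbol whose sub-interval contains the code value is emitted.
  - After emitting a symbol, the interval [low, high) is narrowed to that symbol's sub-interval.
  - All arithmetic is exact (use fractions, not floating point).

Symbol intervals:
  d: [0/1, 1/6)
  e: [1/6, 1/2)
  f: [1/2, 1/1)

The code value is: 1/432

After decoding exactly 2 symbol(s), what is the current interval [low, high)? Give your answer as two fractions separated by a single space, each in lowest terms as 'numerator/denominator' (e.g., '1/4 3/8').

Step 1: interval [0/1, 1/1), width = 1/1 - 0/1 = 1/1
  'd': [0/1 + 1/1*0/1, 0/1 + 1/1*1/6) = [0/1, 1/6) <- contains code 1/432
  'e': [0/1 + 1/1*1/6, 0/1 + 1/1*1/2) = [1/6, 1/2)
  'f': [0/1 + 1/1*1/2, 0/1 + 1/1*1/1) = [1/2, 1/1)
  emit 'd', narrow to [0/1, 1/6)
Step 2: interval [0/1, 1/6), width = 1/6 - 0/1 = 1/6
  'd': [0/1 + 1/6*0/1, 0/1 + 1/6*1/6) = [0/1, 1/36) <- contains code 1/432
  'e': [0/1 + 1/6*1/6, 0/1 + 1/6*1/2) = [1/36, 1/12)
  'f': [0/1 + 1/6*1/2, 0/1 + 1/6*1/1) = [1/12, 1/6)
  emit 'd', narrow to [0/1, 1/36)

Answer: 0/1 1/36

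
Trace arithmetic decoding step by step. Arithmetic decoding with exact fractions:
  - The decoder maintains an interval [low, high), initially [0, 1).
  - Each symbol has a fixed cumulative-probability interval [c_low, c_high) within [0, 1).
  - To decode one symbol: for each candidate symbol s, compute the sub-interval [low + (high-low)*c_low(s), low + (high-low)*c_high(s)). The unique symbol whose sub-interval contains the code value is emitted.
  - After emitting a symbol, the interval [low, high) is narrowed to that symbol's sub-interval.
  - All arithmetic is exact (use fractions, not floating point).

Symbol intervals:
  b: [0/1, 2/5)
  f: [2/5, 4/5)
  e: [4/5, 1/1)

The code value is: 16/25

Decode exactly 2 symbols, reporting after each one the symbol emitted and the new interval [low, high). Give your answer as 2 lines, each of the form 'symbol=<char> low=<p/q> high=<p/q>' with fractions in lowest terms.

Step 1: interval [0/1, 1/1), width = 1/1 - 0/1 = 1/1
  'b': [0/1 + 1/1*0/1, 0/1 + 1/1*2/5) = [0/1, 2/5)
  'f': [0/1 + 1/1*2/5, 0/1 + 1/1*4/5) = [2/5, 4/5) <- contains code 16/25
  'e': [0/1 + 1/1*4/5, 0/1 + 1/1*1/1) = [4/5, 1/1)
  emit 'f', narrow to [2/5, 4/5)
Step 2: interval [2/5, 4/5), width = 4/5 - 2/5 = 2/5
  'b': [2/5 + 2/5*0/1, 2/5 + 2/5*2/5) = [2/5, 14/25)
  'f': [2/5 + 2/5*2/5, 2/5 + 2/5*4/5) = [14/25, 18/25) <- contains code 16/25
  'e': [2/5 + 2/5*4/5, 2/5 + 2/5*1/1) = [18/25, 4/5)
  emit 'f', narrow to [14/25, 18/25)

Answer: symbol=f low=2/5 high=4/5
symbol=f low=14/25 high=18/25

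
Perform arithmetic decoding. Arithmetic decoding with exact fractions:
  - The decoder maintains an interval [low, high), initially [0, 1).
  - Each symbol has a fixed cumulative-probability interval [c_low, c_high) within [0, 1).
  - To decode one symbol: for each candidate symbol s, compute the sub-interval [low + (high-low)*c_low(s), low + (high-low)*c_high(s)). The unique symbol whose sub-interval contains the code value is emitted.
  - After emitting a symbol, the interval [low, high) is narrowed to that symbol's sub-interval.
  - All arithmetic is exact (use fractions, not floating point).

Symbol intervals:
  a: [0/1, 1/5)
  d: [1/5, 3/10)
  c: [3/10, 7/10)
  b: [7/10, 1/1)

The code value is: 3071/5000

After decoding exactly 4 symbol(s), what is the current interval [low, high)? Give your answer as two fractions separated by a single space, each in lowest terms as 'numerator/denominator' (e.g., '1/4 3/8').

Step 1: interval [0/1, 1/1), width = 1/1 - 0/1 = 1/1
  'a': [0/1 + 1/1*0/1, 0/1 + 1/1*1/5) = [0/1, 1/5)
  'd': [0/1 + 1/1*1/5, 0/1 + 1/1*3/10) = [1/5, 3/10)
  'c': [0/1 + 1/1*3/10, 0/1 + 1/1*7/10) = [3/10, 7/10) <- contains code 3071/5000
  'b': [0/1 + 1/1*7/10, 0/1 + 1/1*1/1) = [7/10, 1/1)
  emit 'c', narrow to [3/10, 7/10)
Step 2: interval [3/10, 7/10), width = 7/10 - 3/10 = 2/5
  'a': [3/10 + 2/5*0/1, 3/10 + 2/5*1/5) = [3/10, 19/50)
  'd': [3/10 + 2/5*1/5, 3/10 + 2/5*3/10) = [19/50, 21/50)
  'c': [3/10 + 2/5*3/10, 3/10 + 2/5*7/10) = [21/50, 29/50)
  'b': [3/10 + 2/5*7/10, 3/10 + 2/5*1/1) = [29/50, 7/10) <- contains code 3071/5000
  emit 'b', narrow to [29/50, 7/10)
Step 3: interval [29/50, 7/10), width = 7/10 - 29/50 = 3/25
  'a': [29/50 + 3/25*0/1, 29/50 + 3/25*1/5) = [29/50, 151/250)
  'd': [29/50 + 3/25*1/5, 29/50 + 3/25*3/10) = [151/250, 77/125) <- contains code 3071/5000
  'c': [29/50 + 3/25*3/10, 29/50 + 3/25*7/10) = [77/125, 83/125)
  'b': [29/50 + 3/25*7/10, 29/50 + 3/25*1/1) = [83/125, 7/10)
  emit 'd', narrow to [151/250, 77/125)
Step 4: interval [151/250, 77/125), width = 77/125 - 151/250 = 3/250
  'a': [151/250 + 3/250*0/1, 151/250 + 3/250*1/5) = [151/250, 379/625)
  'd': [151/250 + 3/250*1/5, 151/250 + 3/250*3/10) = [379/625, 1519/2500)
  'c': [151/250 + 3/250*3/10, 151/250 + 3/250*7/10) = [1519/2500, 1531/2500)
  'b': [151/250 + 3/250*7/10, 151/250 + 3/250*1/1) = [1531/2500, 77/125) <- contains code 3071/5000
  emit 'b', narrow to [1531/2500, 77/125)

Answer: 1531/2500 77/125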